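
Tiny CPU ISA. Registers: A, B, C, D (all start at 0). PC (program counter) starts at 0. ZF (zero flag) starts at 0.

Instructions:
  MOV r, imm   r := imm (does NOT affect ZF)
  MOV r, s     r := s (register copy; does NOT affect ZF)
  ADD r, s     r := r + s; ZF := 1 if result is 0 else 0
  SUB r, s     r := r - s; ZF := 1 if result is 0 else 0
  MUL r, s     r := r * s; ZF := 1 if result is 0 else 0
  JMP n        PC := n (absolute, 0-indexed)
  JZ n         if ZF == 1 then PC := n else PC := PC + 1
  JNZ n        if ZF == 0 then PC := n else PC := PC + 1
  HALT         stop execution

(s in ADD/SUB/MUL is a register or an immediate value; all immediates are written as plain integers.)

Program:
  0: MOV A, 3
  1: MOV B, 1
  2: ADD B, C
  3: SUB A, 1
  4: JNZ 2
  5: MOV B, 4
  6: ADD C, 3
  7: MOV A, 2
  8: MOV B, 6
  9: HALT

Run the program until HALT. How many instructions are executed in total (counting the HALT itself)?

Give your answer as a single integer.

Step 1: PC=0 exec 'MOV A, 3'. After: A=3 B=0 C=0 D=0 ZF=0 PC=1
Step 2: PC=1 exec 'MOV B, 1'. After: A=3 B=1 C=0 D=0 ZF=0 PC=2
Step 3: PC=2 exec 'ADD B, C'. After: A=3 B=1 C=0 D=0 ZF=0 PC=3
Step 4: PC=3 exec 'SUB A, 1'. After: A=2 B=1 C=0 D=0 ZF=0 PC=4
Step 5: PC=4 exec 'JNZ 2'. After: A=2 B=1 C=0 D=0 ZF=0 PC=2
Step 6: PC=2 exec 'ADD B, C'. After: A=2 B=1 C=0 D=0 ZF=0 PC=3
Step 7: PC=3 exec 'SUB A, 1'. After: A=1 B=1 C=0 D=0 ZF=0 PC=4
Step 8: PC=4 exec 'JNZ 2'. After: A=1 B=1 C=0 D=0 ZF=0 PC=2
Step 9: PC=2 exec 'ADD B, C'. After: A=1 B=1 C=0 D=0 ZF=0 PC=3
Step 10: PC=3 exec 'SUB A, 1'. After: A=0 B=1 C=0 D=0 ZF=1 PC=4
Step 11: PC=4 exec 'JNZ 2'. After: A=0 B=1 C=0 D=0 ZF=1 PC=5
Step 12: PC=5 exec 'MOV B, 4'. After: A=0 B=4 C=0 D=0 ZF=1 PC=6
Step 13: PC=6 exec 'ADD C, 3'. After: A=0 B=4 C=3 D=0 ZF=0 PC=7
Step 14: PC=7 exec 'MOV A, 2'. After: A=2 B=4 C=3 D=0 ZF=0 PC=8
Step 15: PC=8 exec 'MOV B, 6'. After: A=2 B=6 C=3 D=0 ZF=0 PC=9
Step 16: PC=9 exec 'HALT'. After: A=2 B=6 C=3 D=0 ZF=0 PC=9 HALTED
Total instructions executed: 16

Answer: 16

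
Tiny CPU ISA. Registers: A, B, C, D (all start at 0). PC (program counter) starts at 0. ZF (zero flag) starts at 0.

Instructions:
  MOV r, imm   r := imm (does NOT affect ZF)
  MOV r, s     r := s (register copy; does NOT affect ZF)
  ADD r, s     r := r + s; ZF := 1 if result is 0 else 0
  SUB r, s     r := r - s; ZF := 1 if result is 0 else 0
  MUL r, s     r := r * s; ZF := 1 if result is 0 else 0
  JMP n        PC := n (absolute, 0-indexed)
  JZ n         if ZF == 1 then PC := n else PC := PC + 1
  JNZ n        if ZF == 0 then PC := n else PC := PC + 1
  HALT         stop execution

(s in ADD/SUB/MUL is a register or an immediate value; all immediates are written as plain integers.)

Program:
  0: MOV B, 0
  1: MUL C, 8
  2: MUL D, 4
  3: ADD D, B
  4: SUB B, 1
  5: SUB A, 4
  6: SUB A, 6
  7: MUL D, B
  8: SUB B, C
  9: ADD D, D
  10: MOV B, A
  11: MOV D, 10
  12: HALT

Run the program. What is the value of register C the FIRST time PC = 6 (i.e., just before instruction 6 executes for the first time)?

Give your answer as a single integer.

Step 1: PC=0 exec 'MOV B, 0'. After: A=0 B=0 C=0 D=0 ZF=0 PC=1
Step 2: PC=1 exec 'MUL C, 8'. After: A=0 B=0 C=0 D=0 ZF=1 PC=2
Step 3: PC=2 exec 'MUL D, 4'. After: A=0 B=0 C=0 D=0 ZF=1 PC=3
Step 4: PC=3 exec 'ADD D, B'. After: A=0 B=0 C=0 D=0 ZF=1 PC=4
Step 5: PC=4 exec 'SUB B, 1'. After: A=0 B=-1 C=0 D=0 ZF=0 PC=5
Step 6: PC=5 exec 'SUB A, 4'. After: A=-4 B=-1 C=0 D=0 ZF=0 PC=6
First time PC=6: C=0

0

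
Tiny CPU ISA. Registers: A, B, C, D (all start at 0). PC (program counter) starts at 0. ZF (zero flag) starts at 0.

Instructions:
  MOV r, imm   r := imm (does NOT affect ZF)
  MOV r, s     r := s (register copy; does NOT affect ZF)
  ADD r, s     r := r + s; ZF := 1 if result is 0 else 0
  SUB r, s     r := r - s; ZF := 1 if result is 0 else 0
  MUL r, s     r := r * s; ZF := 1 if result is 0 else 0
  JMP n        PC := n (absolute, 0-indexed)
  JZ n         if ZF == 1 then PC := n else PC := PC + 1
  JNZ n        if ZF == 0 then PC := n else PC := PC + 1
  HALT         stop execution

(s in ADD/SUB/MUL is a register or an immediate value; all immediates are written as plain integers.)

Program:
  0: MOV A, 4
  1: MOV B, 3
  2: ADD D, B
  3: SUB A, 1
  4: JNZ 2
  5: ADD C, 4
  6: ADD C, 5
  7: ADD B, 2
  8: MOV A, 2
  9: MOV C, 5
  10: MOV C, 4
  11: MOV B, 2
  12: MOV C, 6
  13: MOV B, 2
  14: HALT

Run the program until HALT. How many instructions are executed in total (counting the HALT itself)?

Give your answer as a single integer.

Answer: 24

Derivation:
Step 1: PC=0 exec 'MOV A, 4'. After: A=4 B=0 C=0 D=0 ZF=0 PC=1
Step 2: PC=1 exec 'MOV B, 3'. After: A=4 B=3 C=0 D=0 ZF=0 PC=2
Step 3: PC=2 exec 'ADD D, B'. After: A=4 B=3 C=0 D=3 ZF=0 PC=3
Step 4: PC=3 exec 'SUB A, 1'. After: A=3 B=3 C=0 D=3 ZF=0 PC=4
Step 5: PC=4 exec 'JNZ 2'. After: A=3 B=3 C=0 D=3 ZF=0 PC=2
Step 6: PC=2 exec 'ADD D, B'. After: A=3 B=3 C=0 D=6 ZF=0 PC=3
Step 7: PC=3 exec 'SUB A, 1'. After: A=2 B=3 C=0 D=6 ZF=0 PC=4
Step 8: PC=4 exec 'JNZ 2'. After: A=2 B=3 C=0 D=6 ZF=0 PC=2
Step 9: PC=2 exec 'ADD D, B'. After: A=2 B=3 C=0 D=9 ZF=0 PC=3
Step 10: PC=3 exec 'SUB A, 1'. After: A=1 B=3 C=0 D=9 ZF=0 PC=4
Step 11: PC=4 exec 'JNZ 2'. After: A=1 B=3 C=0 D=9 ZF=0 PC=2
Step 12: PC=2 exec 'ADD D, B'. After: A=1 B=3 C=0 D=12 ZF=0 PC=3
Step 13: PC=3 exec 'SUB A, 1'. After: A=0 B=3 C=0 D=12 ZF=1 PC=4
Step 14: PC=4 exec 'JNZ 2'. After: A=0 B=3 C=0 D=12 ZF=1 PC=5
Step 15: PC=5 exec 'ADD C, 4'. After: A=0 B=3 C=4 D=12 ZF=0 PC=6
Step 16: PC=6 exec 'ADD C, 5'. After: A=0 B=3 C=9 D=12 ZF=0 PC=7
Step 17: PC=7 exec 'ADD B, 2'. After: A=0 B=5 C=9 D=12 ZF=0 PC=8
Step 18: PC=8 exec 'MOV A, 2'. After: A=2 B=5 C=9 D=12 ZF=0 PC=9
Step 19: PC=9 exec 'MOV C, 5'. After: A=2 B=5 C=5 D=12 ZF=0 PC=10
Step 20: PC=10 exec 'MOV C, 4'. After: A=2 B=5 C=4 D=12 ZF=0 PC=11
Step 21: PC=11 exec 'MOV B, 2'. After: A=2 B=2 C=4 D=12 ZF=0 PC=12
Step 22: PC=12 exec 'MOV C, 6'. After: A=2 B=2 C=6 D=12 ZF=0 PC=13
Step 23: PC=13 exec 'MOV B, 2'. After: A=2 B=2 C=6 D=12 ZF=0 PC=14
Step 24: PC=14 exec 'HALT'. After: A=2 B=2 C=6 D=12 ZF=0 PC=14 HALTED
Total instructions executed: 24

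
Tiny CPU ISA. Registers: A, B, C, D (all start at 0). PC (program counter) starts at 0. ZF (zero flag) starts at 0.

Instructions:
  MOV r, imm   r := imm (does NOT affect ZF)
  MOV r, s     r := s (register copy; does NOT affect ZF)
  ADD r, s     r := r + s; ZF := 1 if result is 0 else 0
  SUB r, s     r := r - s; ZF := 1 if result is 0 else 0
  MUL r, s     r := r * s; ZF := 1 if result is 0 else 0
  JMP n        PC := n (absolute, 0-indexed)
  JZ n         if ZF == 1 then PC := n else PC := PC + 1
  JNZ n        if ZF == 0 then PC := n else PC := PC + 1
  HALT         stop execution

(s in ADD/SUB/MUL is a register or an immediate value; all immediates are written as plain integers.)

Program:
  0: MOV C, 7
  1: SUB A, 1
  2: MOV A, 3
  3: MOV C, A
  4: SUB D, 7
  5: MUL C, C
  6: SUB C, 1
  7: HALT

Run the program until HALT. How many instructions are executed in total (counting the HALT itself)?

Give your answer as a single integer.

Step 1: PC=0 exec 'MOV C, 7'. After: A=0 B=0 C=7 D=0 ZF=0 PC=1
Step 2: PC=1 exec 'SUB A, 1'. After: A=-1 B=0 C=7 D=0 ZF=0 PC=2
Step 3: PC=2 exec 'MOV A, 3'. After: A=3 B=0 C=7 D=0 ZF=0 PC=3
Step 4: PC=3 exec 'MOV C, A'. After: A=3 B=0 C=3 D=0 ZF=0 PC=4
Step 5: PC=4 exec 'SUB D, 7'. After: A=3 B=0 C=3 D=-7 ZF=0 PC=5
Step 6: PC=5 exec 'MUL C, C'. After: A=3 B=0 C=9 D=-7 ZF=0 PC=6
Step 7: PC=6 exec 'SUB C, 1'. After: A=3 B=0 C=8 D=-7 ZF=0 PC=7
Step 8: PC=7 exec 'HALT'. After: A=3 B=0 C=8 D=-7 ZF=0 PC=7 HALTED
Total instructions executed: 8

Answer: 8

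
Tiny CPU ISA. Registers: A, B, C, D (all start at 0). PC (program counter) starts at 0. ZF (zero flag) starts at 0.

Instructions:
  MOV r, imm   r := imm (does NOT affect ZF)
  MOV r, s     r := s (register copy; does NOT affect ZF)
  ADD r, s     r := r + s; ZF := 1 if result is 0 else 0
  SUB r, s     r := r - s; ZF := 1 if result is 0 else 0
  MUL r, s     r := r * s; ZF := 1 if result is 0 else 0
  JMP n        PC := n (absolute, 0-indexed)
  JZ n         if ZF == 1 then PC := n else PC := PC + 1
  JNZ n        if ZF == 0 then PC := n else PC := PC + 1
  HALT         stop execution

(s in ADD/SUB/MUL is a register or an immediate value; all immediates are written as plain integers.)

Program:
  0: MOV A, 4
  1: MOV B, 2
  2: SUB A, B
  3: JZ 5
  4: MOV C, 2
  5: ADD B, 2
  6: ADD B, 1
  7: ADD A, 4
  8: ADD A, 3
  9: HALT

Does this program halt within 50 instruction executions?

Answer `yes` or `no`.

Step 1: PC=0 exec 'MOV A, 4'. After: A=4 B=0 C=0 D=0 ZF=0 PC=1
Step 2: PC=1 exec 'MOV B, 2'. After: A=4 B=2 C=0 D=0 ZF=0 PC=2
Step 3: PC=2 exec 'SUB A, B'. After: A=2 B=2 C=0 D=0 ZF=0 PC=3
Step 4: PC=3 exec 'JZ 5'. After: A=2 B=2 C=0 D=0 ZF=0 PC=4
Step 5: PC=4 exec 'MOV C, 2'. After: A=2 B=2 C=2 D=0 ZF=0 PC=5
Step 6: PC=5 exec 'ADD B, 2'. After: A=2 B=4 C=2 D=0 ZF=0 PC=6
Step 7: PC=6 exec 'ADD B, 1'. After: A=2 B=5 C=2 D=0 ZF=0 PC=7
Step 8: PC=7 exec 'ADD A, 4'. After: A=6 B=5 C=2 D=0 ZF=0 PC=8
Step 9: PC=8 exec 'ADD A, 3'. After: A=9 B=5 C=2 D=0 ZF=0 PC=9
Step 10: PC=9 exec 'HALT'. After: A=9 B=5 C=2 D=0 ZF=0 PC=9 HALTED

Answer: yes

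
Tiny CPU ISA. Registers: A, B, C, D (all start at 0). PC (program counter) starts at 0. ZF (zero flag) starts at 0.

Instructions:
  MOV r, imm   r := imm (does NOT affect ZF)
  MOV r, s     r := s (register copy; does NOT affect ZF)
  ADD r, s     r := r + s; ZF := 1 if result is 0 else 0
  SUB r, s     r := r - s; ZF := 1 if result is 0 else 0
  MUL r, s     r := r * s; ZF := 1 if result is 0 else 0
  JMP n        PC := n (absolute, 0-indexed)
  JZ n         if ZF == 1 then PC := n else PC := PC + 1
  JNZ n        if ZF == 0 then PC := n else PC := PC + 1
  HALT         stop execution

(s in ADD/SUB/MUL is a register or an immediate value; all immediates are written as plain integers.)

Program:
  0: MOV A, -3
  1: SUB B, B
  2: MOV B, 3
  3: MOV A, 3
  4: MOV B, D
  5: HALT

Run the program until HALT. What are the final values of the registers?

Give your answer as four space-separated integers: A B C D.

Step 1: PC=0 exec 'MOV A, -3'. After: A=-3 B=0 C=0 D=0 ZF=0 PC=1
Step 2: PC=1 exec 'SUB B, B'. After: A=-3 B=0 C=0 D=0 ZF=1 PC=2
Step 3: PC=2 exec 'MOV B, 3'. After: A=-3 B=3 C=0 D=0 ZF=1 PC=3
Step 4: PC=3 exec 'MOV A, 3'. After: A=3 B=3 C=0 D=0 ZF=1 PC=4
Step 5: PC=4 exec 'MOV B, D'. After: A=3 B=0 C=0 D=0 ZF=1 PC=5
Step 6: PC=5 exec 'HALT'. After: A=3 B=0 C=0 D=0 ZF=1 PC=5 HALTED

Answer: 3 0 0 0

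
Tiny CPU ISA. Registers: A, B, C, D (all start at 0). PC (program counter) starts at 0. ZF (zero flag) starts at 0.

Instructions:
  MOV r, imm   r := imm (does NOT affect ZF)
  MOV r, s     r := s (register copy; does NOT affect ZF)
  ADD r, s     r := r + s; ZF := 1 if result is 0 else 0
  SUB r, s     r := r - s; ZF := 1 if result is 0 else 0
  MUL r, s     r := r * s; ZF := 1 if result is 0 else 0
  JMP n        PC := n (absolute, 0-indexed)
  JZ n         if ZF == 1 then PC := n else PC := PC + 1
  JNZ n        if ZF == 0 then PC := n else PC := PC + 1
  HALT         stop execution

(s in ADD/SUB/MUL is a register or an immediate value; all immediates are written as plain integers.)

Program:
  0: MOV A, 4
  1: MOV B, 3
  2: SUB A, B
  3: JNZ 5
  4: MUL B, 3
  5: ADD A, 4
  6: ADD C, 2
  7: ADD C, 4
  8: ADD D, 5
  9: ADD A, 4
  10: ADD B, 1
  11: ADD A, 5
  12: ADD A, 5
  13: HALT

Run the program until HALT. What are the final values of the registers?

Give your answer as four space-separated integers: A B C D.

Answer: 19 4 6 5

Derivation:
Step 1: PC=0 exec 'MOV A, 4'. After: A=4 B=0 C=0 D=0 ZF=0 PC=1
Step 2: PC=1 exec 'MOV B, 3'. After: A=4 B=3 C=0 D=0 ZF=0 PC=2
Step 3: PC=2 exec 'SUB A, B'. After: A=1 B=3 C=0 D=0 ZF=0 PC=3
Step 4: PC=3 exec 'JNZ 5'. After: A=1 B=3 C=0 D=0 ZF=0 PC=5
Step 5: PC=5 exec 'ADD A, 4'. After: A=5 B=3 C=0 D=0 ZF=0 PC=6
Step 6: PC=6 exec 'ADD C, 2'. After: A=5 B=3 C=2 D=0 ZF=0 PC=7
Step 7: PC=7 exec 'ADD C, 4'. After: A=5 B=3 C=6 D=0 ZF=0 PC=8
Step 8: PC=8 exec 'ADD D, 5'. After: A=5 B=3 C=6 D=5 ZF=0 PC=9
Step 9: PC=9 exec 'ADD A, 4'. After: A=9 B=3 C=6 D=5 ZF=0 PC=10
Step 10: PC=10 exec 'ADD B, 1'. After: A=9 B=4 C=6 D=5 ZF=0 PC=11
Step 11: PC=11 exec 'ADD A, 5'. After: A=14 B=4 C=6 D=5 ZF=0 PC=12
Step 12: PC=12 exec 'ADD A, 5'. After: A=19 B=4 C=6 D=5 ZF=0 PC=13
Step 13: PC=13 exec 'HALT'. After: A=19 B=4 C=6 D=5 ZF=0 PC=13 HALTED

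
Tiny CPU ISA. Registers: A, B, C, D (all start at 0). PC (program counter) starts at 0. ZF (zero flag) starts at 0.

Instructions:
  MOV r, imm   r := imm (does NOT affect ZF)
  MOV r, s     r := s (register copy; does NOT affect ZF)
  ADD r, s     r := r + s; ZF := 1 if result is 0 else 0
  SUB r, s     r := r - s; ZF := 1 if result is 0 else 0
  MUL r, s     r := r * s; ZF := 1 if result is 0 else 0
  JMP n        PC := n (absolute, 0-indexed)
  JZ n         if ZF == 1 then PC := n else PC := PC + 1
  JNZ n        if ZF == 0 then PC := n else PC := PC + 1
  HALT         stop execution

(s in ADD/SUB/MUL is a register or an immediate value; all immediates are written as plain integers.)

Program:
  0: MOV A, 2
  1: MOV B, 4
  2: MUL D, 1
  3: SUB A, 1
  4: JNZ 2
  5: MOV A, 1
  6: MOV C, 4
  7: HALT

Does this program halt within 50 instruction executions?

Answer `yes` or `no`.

Step 1: PC=0 exec 'MOV A, 2'. After: A=2 B=0 C=0 D=0 ZF=0 PC=1
Step 2: PC=1 exec 'MOV B, 4'. After: A=2 B=4 C=0 D=0 ZF=0 PC=2
Step 3: PC=2 exec 'MUL D, 1'. After: A=2 B=4 C=0 D=0 ZF=1 PC=3
Step 4: PC=3 exec 'SUB A, 1'. After: A=1 B=4 C=0 D=0 ZF=0 PC=4
Step 5: PC=4 exec 'JNZ 2'. After: A=1 B=4 C=0 D=0 ZF=0 PC=2
Step 6: PC=2 exec 'MUL D, 1'. After: A=1 B=4 C=0 D=0 ZF=1 PC=3
Step 7: PC=3 exec 'SUB A, 1'. After: A=0 B=4 C=0 D=0 ZF=1 PC=4
Step 8: PC=4 exec 'JNZ 2'. After: A=0 B=4 C=0 D=0 ZF=1 PC=5
Step 9: PC=5 exec 'MOV A, 1'. After: A=1 B=4 C=0 D=0 ZF=1 PC=6
Step 10: PC=6 exec 'MOV C, 4'. After: A=1 B=4 C=4 D=0 ZF=1 PC=7
Step 11: PC=7 exec 'HALT'. After: A=1 B=4 C=4 D=0 ZF=1 PC=7 HALTED

Answer: yes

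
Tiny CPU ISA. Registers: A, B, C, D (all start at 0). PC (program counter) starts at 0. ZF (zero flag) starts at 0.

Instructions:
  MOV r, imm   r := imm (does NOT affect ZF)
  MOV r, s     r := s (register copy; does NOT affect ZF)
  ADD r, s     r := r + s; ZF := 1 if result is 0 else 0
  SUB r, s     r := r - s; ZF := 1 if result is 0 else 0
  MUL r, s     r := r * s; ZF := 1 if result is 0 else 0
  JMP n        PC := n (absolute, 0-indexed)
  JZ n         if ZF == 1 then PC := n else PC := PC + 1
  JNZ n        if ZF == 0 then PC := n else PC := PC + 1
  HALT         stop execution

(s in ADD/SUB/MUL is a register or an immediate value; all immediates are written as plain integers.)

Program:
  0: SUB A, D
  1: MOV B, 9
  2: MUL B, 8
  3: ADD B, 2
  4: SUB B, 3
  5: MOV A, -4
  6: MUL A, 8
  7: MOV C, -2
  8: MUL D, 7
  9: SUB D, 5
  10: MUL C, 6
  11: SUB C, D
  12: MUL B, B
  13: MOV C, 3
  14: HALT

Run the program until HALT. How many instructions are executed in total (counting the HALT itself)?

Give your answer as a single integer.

Step 1: PC=0 exec 'SUB A, D'. After: A=0 B=0 C=0 D=0 ZF=1 PC=1
Step 2: PC=1 exec 'MOV B, 9'. After: A=0 B=9 C=0 D=0 ZF=1 PC=2
Step 3: PC=2 exec 'MUL B, 8'. After: A=0 B=72 C=0 D=0 ZF=0 PC=3
Step 4: PC=3 exec 'ADD B, 2'. After: A=0 B=74 C=0 D=0 ZF=0 PC=4
Step 5: PC=4 exec 'SUB B, 3'. After: A=0 B=71 C=0 D=0 ZF=0 PC=5
Step 6: PC=5 exec 'MOV A, -4'. After: A=-4 B=71 C=0 D=0 ZF=0 PC=6
Step 7: PC=6 exec 'MUL A, 8'. After: A=-32 B=71 C=0 D=0 ZF=0 PC=7
Step 8: PC=7 exec 'MOV C, -2'. After: A=-32 B=71 C=-2 D=0 ZF=0 PC=8
Step 9: PC=8 exec 'MUL D, 7'. After: A=-32 B=71 C=-2 D=0 ZF=1 PC=9
Step 10: PC=9 exec 'SUB D, 5'. After: A=-32 B=71 C=-2 D=-5 ZF=0 PC=10
Step 11: PC=10 exec 'MUL C, 6'. After: A=-32 B=71 C=-12 D=-5 ZF=0 PC=11
Step 12: PC=11 exec 'SUB C, D'. After: A=-32 B=71 C=-7 D=-5 ZF=0 PC=12
Step 13: PC=12 exec 'MUL B, B'. After: A=-32 B=5041 C=-7 D=-5 ZF=0 PC=13
Step 14: PC=13 exec 'MOV C, 3'. After: A=-32 B=5041 C=3 D=-5 ZF=0 PC=14
Step 15: PC=14 exec 'HALT'. After: A=-32 B=5041 C=3 D=-5 ZF=0 PC=14 HALTED
Total instructions executed: 15

Answer: 15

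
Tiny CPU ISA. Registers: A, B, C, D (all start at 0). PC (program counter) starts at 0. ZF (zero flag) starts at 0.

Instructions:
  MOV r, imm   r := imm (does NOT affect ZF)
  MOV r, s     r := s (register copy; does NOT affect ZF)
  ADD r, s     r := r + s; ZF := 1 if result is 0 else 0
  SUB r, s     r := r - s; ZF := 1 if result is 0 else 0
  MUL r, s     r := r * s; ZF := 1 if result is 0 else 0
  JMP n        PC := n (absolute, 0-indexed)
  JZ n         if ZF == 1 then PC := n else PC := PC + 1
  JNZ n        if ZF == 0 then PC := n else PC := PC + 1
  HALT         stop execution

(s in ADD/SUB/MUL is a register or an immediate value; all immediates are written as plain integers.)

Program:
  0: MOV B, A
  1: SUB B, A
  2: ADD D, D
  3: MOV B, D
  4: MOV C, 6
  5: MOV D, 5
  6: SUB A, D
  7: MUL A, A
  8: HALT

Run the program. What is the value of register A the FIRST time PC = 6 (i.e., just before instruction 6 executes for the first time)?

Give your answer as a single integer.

Step 1: PC=0 exec 'MOV B, A'. After: A=0 B=0 C=0 D=0 ZF=0 PC=1
Step 2: PC=1 exec 'SUB B, A'. After: A=0 B=0 C=0 D=0 ZF=1 PC=2
Step 3: PC=2 exec 'ADD D, D'. After: A=0 B=0 C=0 D=0 ZF=1 PC=3
Step 4: PC=3 exec 'MOV B, D'. After: A=0 B=0 C=0 D=0 ZF=1 PC=4
Step 5: PC=4 exec 'MOV C, 6'. After: A=0 B=0 C=6 D=0 ZF=1 PC=5
Step 6: PC=5 exec 'MOV D, 5'. After: A=0 B=0 C=6 D=5 ZF=1 PC=6
First time PC=6: A=0

0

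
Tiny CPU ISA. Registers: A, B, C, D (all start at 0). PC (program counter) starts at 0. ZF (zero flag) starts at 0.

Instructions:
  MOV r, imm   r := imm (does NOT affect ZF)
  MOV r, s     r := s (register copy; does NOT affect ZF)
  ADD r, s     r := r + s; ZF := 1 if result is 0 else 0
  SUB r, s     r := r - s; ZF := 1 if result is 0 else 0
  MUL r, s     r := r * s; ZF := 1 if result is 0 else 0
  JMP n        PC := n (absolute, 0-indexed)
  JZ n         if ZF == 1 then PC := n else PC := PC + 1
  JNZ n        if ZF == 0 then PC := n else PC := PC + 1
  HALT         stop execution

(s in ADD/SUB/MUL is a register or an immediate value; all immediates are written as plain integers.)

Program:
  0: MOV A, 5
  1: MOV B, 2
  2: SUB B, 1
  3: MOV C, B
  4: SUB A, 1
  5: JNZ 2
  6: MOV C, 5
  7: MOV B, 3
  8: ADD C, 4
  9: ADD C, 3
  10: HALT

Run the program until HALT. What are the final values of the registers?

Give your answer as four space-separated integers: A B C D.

Answer: 0 3 12 0

Derivation:
Step 1: PC=0 exec 'MOV A, 5'. After: A=5 B=0 C=0 D=0 ZF=0 PC=1
Step 2: PC=1 exec 'MOV B, 2'. After: A=5 B=2 C=0 D=0 ZF=0 PC=2
Step 3: PC=2 exec 'SUB B, 1'. After: A=5 B=1 C=0 D=0 ZF=0 PC=3
Step 4: PC=3 exec 'MOV C, B'. After: A=5 B=1 C=1 D=0 ZF=0 PC=4
Step 5: PC=4 exec 'SUB A, 1'. After: A=4 B=1 C=1 D=0 ZF=0 PC=5
Step 6: PC=5 exec 'JNZ 2'. After: A=4 B=1 C=1 D=0 ZF=0 PC=2
Step 7: PC=2 exec 'SUB B, 1'. After: A=4 B=0 C=1 D=0 ZF=1 PC=3
Step 8: PC=3 exec 'MOV C, B'. After: A=4 B=0 C=0 D=0 ZF=1 PC=4
Step 9: PC=4 exec 'SUB A, 1'. After: A=3 B=0 C=0 D=0 ZF=0 PC=5
Step 10: PC=5 exec 'JNZ 2'. After: A=3 B=0 C=0 D=0 ZF=0 PC=2
Step 11: PC=2 exec 'SUB B, 1'. After: A=3 B=-1 C=0 D=0 ZF=0 PC=3
Step 12: PC=3 exec 'MOV C, B'. After: A=3 B=-1 C=-1 D=0 ZF=0 PC=4
Step 13: PC=4 exec 'SUB A, 1'. After: A=2 B=-1 C=-1 D=0 ZF=0 PC=5
Step 14: PC=5 exec 'JNZ 2'. After: A=2 B=-1 C=-1 D=0 ZF=0 PC=2
Step 15: PC=2 exec 'SUB B, 1'. After: A=2 B=-2 C=-1 D=0 ZF=0 PC=3
Step 16: PC=3 exec 'MOV C, B'. After: A=2 B=-2 C=-2 D=0 ZF=0 PC=4
Step 17: PC=4 exec 'SUB A, 1'. After: A=1 B=-2 C=-2 D=0 ZF=0 PC=5
Step 18: PC=5 exec 'JNZ 2'. After: A=1 B=-2 C=-2 D=0 ZF=0 PC=2
Step 19: PC=2 exec 'SUB B, 1'. After: A=1 B=-3 C=-2 D=0 ZF=0 PC=3
Step 20: PC=3 exec 'MOV C, B'. After: A=1 B=-3 C=-3 D=0 ZF=0 PC=4
Step 21: PC=4 exec 'SUB A, 1'. After: A=0 B=-3 C=-3 D=0 ZF=1 PC=5
Step 22: PC=5 exec 'JNZ 2'. After: A=0 B=-3 C=-3 D=0 ZF=1 PC=6
Step 23: PC=6 exec 'MOV C, 5'. After: A=0 B=-3 C=5 D=0 ZF=1 PC=7
Step 24: PC=7 exec 'MOV B, 3'. After: A=0 B=3 C=5 D=0 ZF=1 PC=8
Step 25: PC=8 exec 'ADD C, 4'. After: A=0 B=3 C=9 D=0 ZF=0 PC=9
Step 26: PC=9 exec 'ADD C, 3'. After: A=0 B=3 C=12 D=0 ZF=0 PC=10
Step 27: PC=10 exec 'HALT'. After: A=0 B=3 C=12 D=0 ZF=0 PC=10 HALTED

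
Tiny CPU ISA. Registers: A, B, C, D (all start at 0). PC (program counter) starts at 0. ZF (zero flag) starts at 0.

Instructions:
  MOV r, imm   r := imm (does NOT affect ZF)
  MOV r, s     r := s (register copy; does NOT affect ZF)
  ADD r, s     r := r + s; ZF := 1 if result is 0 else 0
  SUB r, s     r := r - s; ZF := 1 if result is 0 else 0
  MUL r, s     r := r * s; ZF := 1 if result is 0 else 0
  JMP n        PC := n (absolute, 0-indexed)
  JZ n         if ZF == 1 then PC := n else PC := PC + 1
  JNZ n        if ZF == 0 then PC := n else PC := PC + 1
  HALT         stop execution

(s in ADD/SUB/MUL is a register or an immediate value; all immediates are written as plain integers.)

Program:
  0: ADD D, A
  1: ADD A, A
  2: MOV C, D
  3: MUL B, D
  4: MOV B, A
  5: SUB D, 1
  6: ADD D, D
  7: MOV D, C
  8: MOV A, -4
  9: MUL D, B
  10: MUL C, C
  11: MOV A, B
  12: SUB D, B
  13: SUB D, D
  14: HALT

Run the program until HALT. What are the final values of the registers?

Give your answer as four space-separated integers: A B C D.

Step 1: PC=0 exec 'ADD D, A'. After: A=0 B=0 C=0 D=0 ZF=1 PC=1
Step 2: PC=1 exec 'ADD A, A'. After: A=0 B=0 C=0 D=0 ZF=1 PC=2
Step 3: PC=2 exec 'MOV C, D'. After: A=0 B=0 C=0 D=0 ZF=1 PC=3
Step 4: PC=3 exec 'MUL B, D'. After: A=0 B=0 C=0 D=0 ZF=1 PC=4
Step 5: PC=4 exec 'MOV B, A'. After: A=0 B=0 C=0 D=0 ZF=1 PC=5
Step 6: PC=5 exec 'SUB D, 1'. After: A=0 B=0 C=0 D=-1 ZF=0 PC=6
Step 7: PC=6 exec 'ADD D, D'. After: A=0 B=0 C=0 D=-2 ZF=0 PC=7
Step 8: PC=7 exec 'MOV D, C'. After: A=0 B=0 C=0 D=0 ZF=0 PC=8
Step 9: PC=8 exec 'MOV A, -4'. After: A=-4 B=0 C=0 D=0 ZF=0 PC=9
Step 10: PC=9 exec 'MUL D, B'. After: A=-4 B=0 C=0 D=0 ZF=1 PC=10
Step 11: PC=10 exec 'MUL C, C'. After: A=-4 B=0 C=0 D=0 ZF=1 PC=11
Step 12: PC=11 exec 'MOV A, B'. After: A=0 B=0 C=0 D=0 ZF=1 PC=12
Step 13: PC=12 exec 'SUB D, B'. After: A=0 B=0 C=0 D=0 ZF=1 PC=13
Step 14: PC=13 exec 'SUB D, D'. After: A=0 B=0 C=0 D=0 ZF=1 PC=14
Step 15: PC=14 exec 'HALT'. After: A=0 B=0 C=0 D=0 ZF=1 PC=14 HALTED

Answer: 0 0 0 0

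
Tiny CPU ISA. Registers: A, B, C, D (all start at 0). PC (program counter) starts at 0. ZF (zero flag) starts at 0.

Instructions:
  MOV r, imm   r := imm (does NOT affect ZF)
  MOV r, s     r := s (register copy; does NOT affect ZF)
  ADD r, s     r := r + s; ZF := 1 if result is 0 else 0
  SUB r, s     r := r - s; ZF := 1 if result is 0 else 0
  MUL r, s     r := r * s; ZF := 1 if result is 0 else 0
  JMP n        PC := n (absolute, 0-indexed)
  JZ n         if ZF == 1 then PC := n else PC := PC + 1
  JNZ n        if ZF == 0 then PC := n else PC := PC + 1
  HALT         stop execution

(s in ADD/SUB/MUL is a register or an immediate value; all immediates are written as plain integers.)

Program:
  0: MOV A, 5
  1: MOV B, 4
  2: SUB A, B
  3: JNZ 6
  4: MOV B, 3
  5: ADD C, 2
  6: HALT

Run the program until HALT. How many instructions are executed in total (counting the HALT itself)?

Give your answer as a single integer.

Step 1: PC=0 exec 'MOV A, 5'. After: A=5 B=0 C=0 D=0 ZF=0 PC=1
Step 2: PC=1 exec 'MOV B, 4'. After: A=5 B=4 C=0 D=0 ZF=0 PC=2
Step 3: PC=2 exec 'SUB A, B'. After: A=1 B=4 C=0 D=0 ZF=0 PC=3
Step 4: PC=3 exec 'JNZ 6'. After: A=1 B=4 C=0 D=0 ZF=0 PC=6
Step 5: PC=6 exec 'HALT'. After: A=1 B=4 C=0 D=0 ZF=0 PC=6 HALTED
Total instructions executed: 5

Answer: 5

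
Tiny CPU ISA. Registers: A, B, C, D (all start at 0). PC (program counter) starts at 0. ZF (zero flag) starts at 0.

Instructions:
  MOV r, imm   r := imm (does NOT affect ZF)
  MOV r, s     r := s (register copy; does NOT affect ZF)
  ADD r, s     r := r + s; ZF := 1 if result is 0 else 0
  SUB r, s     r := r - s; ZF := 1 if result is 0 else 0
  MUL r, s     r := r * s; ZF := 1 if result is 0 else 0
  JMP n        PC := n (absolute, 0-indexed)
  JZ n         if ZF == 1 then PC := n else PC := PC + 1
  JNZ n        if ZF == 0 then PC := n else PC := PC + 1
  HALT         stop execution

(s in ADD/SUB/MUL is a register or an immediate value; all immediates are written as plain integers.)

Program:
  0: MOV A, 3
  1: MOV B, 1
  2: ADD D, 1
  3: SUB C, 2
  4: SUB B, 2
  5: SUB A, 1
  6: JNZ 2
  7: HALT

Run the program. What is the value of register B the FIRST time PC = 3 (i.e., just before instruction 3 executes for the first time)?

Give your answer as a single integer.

Step 1: PC=0 exec 'MOV A, 3'. After: A=3 B=0 C=0 D=0 ZF=0 PC=1
Step 2: PC=1 exec 'MOV B, 1'. After: A=3 B=1 C=0 D=0 ZF=0 PC=2
Step 3: PC=2 exec 'ADD D, 1'. After: A=3 B=1 C=0 D=1 ZF=0 PC=3
First time PC=3: B=1

1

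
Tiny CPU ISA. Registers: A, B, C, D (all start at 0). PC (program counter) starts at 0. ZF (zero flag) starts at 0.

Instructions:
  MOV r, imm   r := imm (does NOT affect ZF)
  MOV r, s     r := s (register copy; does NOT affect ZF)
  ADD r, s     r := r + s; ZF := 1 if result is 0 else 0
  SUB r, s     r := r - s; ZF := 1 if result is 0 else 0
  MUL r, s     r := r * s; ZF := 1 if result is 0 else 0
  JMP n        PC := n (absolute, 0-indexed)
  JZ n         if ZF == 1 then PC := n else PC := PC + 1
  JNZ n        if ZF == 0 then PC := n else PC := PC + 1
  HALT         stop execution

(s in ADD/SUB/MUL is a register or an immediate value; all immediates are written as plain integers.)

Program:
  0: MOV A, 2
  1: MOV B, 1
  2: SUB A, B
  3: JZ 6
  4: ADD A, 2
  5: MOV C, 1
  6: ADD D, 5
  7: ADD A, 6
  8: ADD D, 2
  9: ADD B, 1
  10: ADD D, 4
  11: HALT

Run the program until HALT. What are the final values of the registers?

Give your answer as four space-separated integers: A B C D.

Step 1: PC=0 exec 'MOV A, 2'. After: A=2 B=0 C=0 D=0 ZF=0 PC=1
Step 2: PC=1 exec 'MOV B, 1'. After: A=2 B=1 C=0 D=0 ZF=0 PC=2
Step 3: PC=2 exec 'SUB A, B'. After: A=1 B=1 C=0 D=0 ZF=0 PC=3
Step 4: PC=3 exec 'JZ 6'. After: A=1 B=1 C=0 D=0 ZF=0 PC=4
Step 5: PC=4 exec 'ADD A, 2'. After: A=3 B=1 C=0 D=0 ZF=0 PC=5
Step 6: PC=5 exec 'MOV C, 1'. After: A=3 B=1 C=1 D=0 ZF=0 PC=6
Step 7: PC=6 exec 'ADD D, 5'. After: A=3 B=1 C=1 D=5 ZF=0 PC=7
Step 8: PC=7 exec 'ADD A, 6'. After: A=9 B=1 C=1 D=5 ZF=0 PC=8
Step 9: PC=8 exec 'ADD D, 2'. After: A=9 B=1 C=1 D=7 ZF=0 PC=9
Step 10: PC=9 exec 'ADD B, 1'. After: A=9 B=2 C=1 D=7 ZF=0 PC=10
Step 11: PC=10 exec 'ADD D, 4'. After: A=9 B=2 C=1 D=11 ZF=0 PC=11
Step 12: PC=11 exec 'HALT'. After: A=9 B=2 C=1 D=11 ZF=0 PC=11 HALTED

Answer: 9 2 1 11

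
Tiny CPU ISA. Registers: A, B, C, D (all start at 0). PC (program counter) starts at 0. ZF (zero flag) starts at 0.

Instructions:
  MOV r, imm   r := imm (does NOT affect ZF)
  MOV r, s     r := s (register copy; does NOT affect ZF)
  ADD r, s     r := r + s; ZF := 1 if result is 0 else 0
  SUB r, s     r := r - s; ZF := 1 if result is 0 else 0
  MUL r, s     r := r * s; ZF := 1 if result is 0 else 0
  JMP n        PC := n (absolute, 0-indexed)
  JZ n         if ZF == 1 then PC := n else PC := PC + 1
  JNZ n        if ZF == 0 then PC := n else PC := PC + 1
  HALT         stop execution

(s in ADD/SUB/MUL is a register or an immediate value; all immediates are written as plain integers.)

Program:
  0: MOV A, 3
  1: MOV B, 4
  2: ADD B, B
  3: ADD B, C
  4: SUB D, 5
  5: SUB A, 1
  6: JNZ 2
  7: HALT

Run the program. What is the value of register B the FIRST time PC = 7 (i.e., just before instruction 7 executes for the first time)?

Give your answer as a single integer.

Step 1: PC=0 exec 'MOV A, 3'. After: A=3 B=0 C=0 D=0 ZF=0 PC=1
Step 2: PC=1 exec 'MOV B, 4'. After: A=3 B=4 C=0 D=0 ZF=0 PC=2
Step 3: PC=2 exec 'ADD B, B'. After: A=3 B=8 C=0 D=0 ZF=0 PC=3
Step 4: PC=3 exec 'ADD B, C'. After: A=3 B=8 C=0 D=0 ZF=0 PC=4
Step 5: PC=4 exec 'SUB D, 5'. After: A=3 B=8 C=0 D=-5 ZF=0 PC=5
Step 6: PC=5 exec 'SUB A, 1'. After: A=2 B=8 C=0 D=-5 ZF=0 PC=6
Step 7: PC=6 exec 'JNZ 2'. After: A=2 B=8 C=0 D=-5 ZF=0 PC=2
Step 8: PC=2 exec 'ADD B, B'. After: A=2 B=16 C=0 D=-5 ZF=0 PC=3
Step 9: PC=3 exec 'ADD B, C'. After: A=2 B=16 C=0 D=-5 ZF=0 PC=4
Step 10: PC=4 exec 'SUB D, 5'. After: A=2 B=16 C=0 D=-10 ZF=0 PC=5
Step 11: PC=5 exec 'SUB A, 1'. After: A=1 B=16 C=0 D=-10 ZF=0 PC=6
Step 12: PC=6 exec 'JNZ 2'. After: A=1 B=16 C=0 D=-10 ZF=0 PC=2
Step 13: PC=2 exec 'ADD B, B'. After: A=1 B=32 C=0 D=-10 ZF=0 PC=3
Step 14: PC=3 exec 'ADD B, C'. After: A=1 B=32 C=0 D=-10 ZF=0 PC=4
Step 15: PC=4 exec 'SUB D, 5'. After: A=1 B=32 C=0 D=-15 ZF=0 PC=5
Step 16: PC=5 exec 'SUB A, 1'. After: A=0 B=32 C=0 D=-15 ZF=1 PC=6
Step 17: PC=6 exec 'JNZ 2'. After: A=0 B=32 C=0 D=-15 ZF=1 PC=7
First time PC=7: B=32

32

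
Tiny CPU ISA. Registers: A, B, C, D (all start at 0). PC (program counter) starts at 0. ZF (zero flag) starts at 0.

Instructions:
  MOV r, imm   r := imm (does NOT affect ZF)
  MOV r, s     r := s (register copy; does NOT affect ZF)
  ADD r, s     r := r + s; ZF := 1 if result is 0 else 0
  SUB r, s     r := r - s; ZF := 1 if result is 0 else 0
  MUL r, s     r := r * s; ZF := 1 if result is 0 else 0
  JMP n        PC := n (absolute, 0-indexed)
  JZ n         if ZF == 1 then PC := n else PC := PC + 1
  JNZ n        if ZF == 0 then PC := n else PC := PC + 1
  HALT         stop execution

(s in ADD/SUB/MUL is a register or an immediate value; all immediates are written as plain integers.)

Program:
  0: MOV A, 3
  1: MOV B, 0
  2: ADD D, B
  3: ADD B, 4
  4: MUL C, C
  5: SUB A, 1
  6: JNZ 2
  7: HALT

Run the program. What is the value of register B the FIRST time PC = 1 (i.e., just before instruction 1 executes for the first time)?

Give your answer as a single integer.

Step 1: PC=0 exec 'MOV A, 3'. After: A=3 B=0 C=0 D=0 ZF=0 PC=1
First time PC=1: B=0

0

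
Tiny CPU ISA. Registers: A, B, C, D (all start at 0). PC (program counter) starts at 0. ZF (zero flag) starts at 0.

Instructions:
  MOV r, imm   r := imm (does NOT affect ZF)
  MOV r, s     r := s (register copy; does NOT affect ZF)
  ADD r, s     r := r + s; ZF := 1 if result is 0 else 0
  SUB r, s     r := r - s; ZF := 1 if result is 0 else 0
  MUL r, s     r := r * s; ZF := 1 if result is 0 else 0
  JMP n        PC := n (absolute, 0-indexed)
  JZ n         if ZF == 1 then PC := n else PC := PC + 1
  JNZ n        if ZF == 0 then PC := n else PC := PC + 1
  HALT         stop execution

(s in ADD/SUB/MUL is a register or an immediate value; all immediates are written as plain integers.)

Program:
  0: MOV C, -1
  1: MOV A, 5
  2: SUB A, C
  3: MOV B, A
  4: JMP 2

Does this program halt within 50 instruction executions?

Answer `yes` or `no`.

Answer: no

Derivation:
Step 1: PC=0 exec 'MOV C, -1'. After: A=0 B=0 C=-1 D=0 ZF=0 PC=1
Step 2: PC=1 exec 'MOV A, 5'. After: A=5 B=0 C=-1 D=0 ZF=0 PC=2
Step 3: PC=2 exec 'SUB A, C'. After: A=6 B=0 C=-1 D=0 ZF=0 PC=3
Step 4: PC=3 exec 'MOV B, A'. After: A=6 B=6 C=-1 D=0 ZF=0 PC=4
Step 5: PC=4 exec 'JMP 2'. After: A=6 B=6 C=-1 D=0 ZF=0 PC=2
Step 6: PC=2 exec 'SUB A, C'. After: A=7 B=6 C=-1 D=0 ZF=0 PC=3
Step 7: PC=3 exec 'MOV B, A'. After: A=7 B=7 C=-1 D=0 ZF=0 PC=4
Step 8: PC=4 exec 'JMP 2'. After: A=7 B=7 C=-1 D=0 ZF=0 PC=2
Step 9: PC=2 exec 'SUB A, C'. After: A=8 B=7 C=-1 D=0 ZF=0 PC=3
Step 10: PC=3 exec 'MOV B, A'. After: A=8 B=8 C=-1 D=0 ZF=0 PC=4
Step 11: PC=4 exec 'JMP 2'. After: A=8 B=8 C=-1 D=0 ZF=0 PC=2
Step 12: PC=2 exec 'SUB A, C'. After: A=9 B=8 C=-1 D=0 ZF=0 PC=3
Step 13: PC=3 exec 'MOV B, A'. After: A=9 B=9 C=-1 D=0 ZF=0 PC=4
Step 14: PC=4 exec 'JMP 2'. After: A=9 B=9 C=-1 D=0 ZF=0 PC=2
Step 15: PC=2 exec 'SUB A, C'. After: A=10 B=9 C=-1 D=0 ZF=0 PC=3
After 50 steps: not halted. PC revisits the same instructions with no path to HALT; will never halt.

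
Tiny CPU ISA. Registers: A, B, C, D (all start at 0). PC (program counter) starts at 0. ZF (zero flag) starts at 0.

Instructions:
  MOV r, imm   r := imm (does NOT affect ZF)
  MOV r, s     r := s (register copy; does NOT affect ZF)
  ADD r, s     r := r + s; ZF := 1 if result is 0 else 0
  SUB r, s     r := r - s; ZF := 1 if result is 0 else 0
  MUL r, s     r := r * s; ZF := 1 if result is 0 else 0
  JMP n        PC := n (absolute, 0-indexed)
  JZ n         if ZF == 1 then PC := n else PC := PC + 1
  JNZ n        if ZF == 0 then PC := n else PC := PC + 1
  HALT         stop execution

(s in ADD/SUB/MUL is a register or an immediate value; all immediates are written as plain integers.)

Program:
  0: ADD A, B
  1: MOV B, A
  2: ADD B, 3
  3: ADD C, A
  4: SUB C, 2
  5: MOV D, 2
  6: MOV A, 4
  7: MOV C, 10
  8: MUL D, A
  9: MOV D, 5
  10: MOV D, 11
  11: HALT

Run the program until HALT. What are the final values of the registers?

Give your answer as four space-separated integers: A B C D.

Answer: 4 3 10 11

Derivation:
Step 1: PC=0 exec 'ADD A, B'. After: A=0 B=0 C=0 D=0 ZF=1 PC=1
Step 2: PC=1 exec 'MOV B, A'. After: A=0 B=0 C=0 D=0 ZF=1 PC=2
Step 3: PC=2 exec 'ADD B, 3'. After: A=0 B=3 C=0 D=0 ZF=0 PC=3
Step 4: PC=3 exec 'ADD C, A'. After: A=0 B=3 C=0 D=0 ZF=1 PC=4
Step 5: PC=4 exec 'SUB C, 2'. After: A=0 B=3 C=-2 D=0 ZF=0 PC=5
Step 6: PC=5 exec 'MOV D, 2'. After: A=0 B=3 C=-2 D=2 ZF=0 PC=6
Step 7: PC=6 exec 'MOV A, 4'. After: A=4 B=3 C=-2 D=2 ZF=0 PC=7
Step 8: PC=7 exec 'MOV C, 10'. After: A=4 B=3 C=10 D=2 ZF=0 PC=8
Step 9: PC=8 exec 'MUL D, A'. After: A=4 B=3 C=10 D=8 ZF=0 PC=9
Step 10: PC=9 exec 'MOV D, 5'. After: A=4 B=3 C=10 D=5 ZF=0 PC=10
Step 11: PC=10 exec 'MOV D, 11'. After: A=4 B=3 C=10 D=11 ZF=0 PC=11
Step 12: PC=11 exec 'HALT'. After: A=4 B=3 C=10 D=11 ZF=0 PC=11 HALTED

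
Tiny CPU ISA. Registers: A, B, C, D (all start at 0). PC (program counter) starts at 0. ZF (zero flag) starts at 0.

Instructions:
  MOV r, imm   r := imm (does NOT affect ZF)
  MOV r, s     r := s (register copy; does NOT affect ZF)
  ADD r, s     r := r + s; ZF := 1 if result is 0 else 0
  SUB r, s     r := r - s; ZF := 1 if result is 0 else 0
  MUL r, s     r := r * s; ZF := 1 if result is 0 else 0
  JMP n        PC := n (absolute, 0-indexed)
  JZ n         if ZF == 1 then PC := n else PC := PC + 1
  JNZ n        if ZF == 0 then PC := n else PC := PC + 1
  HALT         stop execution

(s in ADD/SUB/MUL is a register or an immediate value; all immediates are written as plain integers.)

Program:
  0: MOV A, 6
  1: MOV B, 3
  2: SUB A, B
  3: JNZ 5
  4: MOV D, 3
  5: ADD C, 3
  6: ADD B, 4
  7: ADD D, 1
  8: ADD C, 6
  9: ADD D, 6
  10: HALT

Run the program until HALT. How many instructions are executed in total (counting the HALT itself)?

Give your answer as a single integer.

Step 1: PC=0 exec 'MOV A, 6'. After: A=6 B=0 C=0 D=0 ZF=0 PC=1
Step 2: PC=1 exec 'MOV B, 3'. After: A=6 B=3 C=0 D=0 ZF=0 PC=2
Step 3: PC=2 exec 'SUB A, B'. After: A=3 B=3 C=0 D=0 ZF=0 PC=3
Step 4: PC=3 exec 'JNZ 5'. After: A=3 B=3 C=0 D=0 ZF=0 PC=5
Step 5: PC=5 exec 'ADD C, 3'. After: A=3 B=3 C=3 D=0 ZF=0 PC=6
Step 6: PC=6 exec 'ADD B, 4'. After: A=3 B=7 C=3 D=0 ZF=0 PC=7
Step 7: PC=7 exec 'ADD D, 1'. After: A=3 B=7 C=3 D=1 ZF=0 PC=8
Step 8: PC=8 exec 'ADD C, 6'. After: A=3 B=7 C=9 D=1 ZF=0 PC=9
Step 9: PC=9 exec 'ADD D, 6'. After: A=3 B=7 C=9 D=7 ZF=0 PC=10
Step 10: PC=10 exec 'HALT'. After: A=3 B=7 C=9 D=7 ZF=0 PC=10 HALTED
Total instructions executed: 10

Answer: 10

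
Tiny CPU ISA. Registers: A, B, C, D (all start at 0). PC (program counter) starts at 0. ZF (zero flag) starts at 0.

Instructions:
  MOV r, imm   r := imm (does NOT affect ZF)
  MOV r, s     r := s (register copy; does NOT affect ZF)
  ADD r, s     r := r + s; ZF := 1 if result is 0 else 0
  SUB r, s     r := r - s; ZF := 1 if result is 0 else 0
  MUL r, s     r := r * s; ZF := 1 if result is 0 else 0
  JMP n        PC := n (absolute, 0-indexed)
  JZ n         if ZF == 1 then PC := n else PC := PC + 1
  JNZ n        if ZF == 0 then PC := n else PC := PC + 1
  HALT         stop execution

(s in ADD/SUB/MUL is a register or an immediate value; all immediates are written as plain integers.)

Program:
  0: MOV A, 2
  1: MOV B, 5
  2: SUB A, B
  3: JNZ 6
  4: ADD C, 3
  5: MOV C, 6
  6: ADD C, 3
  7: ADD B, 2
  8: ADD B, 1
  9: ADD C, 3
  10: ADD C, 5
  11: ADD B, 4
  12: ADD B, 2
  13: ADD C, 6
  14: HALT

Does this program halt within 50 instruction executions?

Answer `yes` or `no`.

Step 1: PC=0 exec 'MOV A, 2'. After: A=2 B=0 C=0 D=0 ZF=0 PC=1
Step 2: PC=1 exec 'MOV B, 5'. After: A=2 B=5 C=0 D=0 ZF=0 PC=2
Step 3: PC=2 exec 'SUB A, B'. After: A=-3 B=5 C=0 D=0 ZF=0 PC=3
Step 4: PC=3 exec 'JNZ 6'. After: A=-3 B=5 C=0 D=0 ZF=0 PC=6
Step 5: PC=6 exec 'ADD C, 3'. After: A=-3 B=5 C=3 D=0 ZF=0 PC=7
Step 6: PC=7 exec 'ADD B, 2'. After: A=-3 B=7 C=3 D=0 ZF=0 PC=8
Step 7: PC=8 exec 'ADD B, 1'. After: A=-3 B=8 C=3 D=0 ZF=0 PC=9
Step 8: PC=9 exec 'ADD C, 3'. After: A=-3 B=8 C=6 D=0 ZF=0 PC=10
Step 9: PC=10 exec 'ADD C, 5'. After: A=-3 B=8 C=11 D=0 ZF=0 PC=11
Step 10: PC=11 exec 'ADD B, 4'. After: A=-3 B=12 C=11 D=0 ZF=0 PC=12
Step 11: PC=12 exec 'ADD B, 2'. After: A=-3 B=14 C=11 D=0 ZF=0 PC=13
Step 12: PC=13 exec 'ADD C, 6'. After: A=-3 B=14 C=17 D=0 ZF=0 PC=14
Step 13: PC=14 exec 'HALT'. After: A=-3 B=14 C=17 D=0 ZF=0 PC=14 HALTED

Answer: yes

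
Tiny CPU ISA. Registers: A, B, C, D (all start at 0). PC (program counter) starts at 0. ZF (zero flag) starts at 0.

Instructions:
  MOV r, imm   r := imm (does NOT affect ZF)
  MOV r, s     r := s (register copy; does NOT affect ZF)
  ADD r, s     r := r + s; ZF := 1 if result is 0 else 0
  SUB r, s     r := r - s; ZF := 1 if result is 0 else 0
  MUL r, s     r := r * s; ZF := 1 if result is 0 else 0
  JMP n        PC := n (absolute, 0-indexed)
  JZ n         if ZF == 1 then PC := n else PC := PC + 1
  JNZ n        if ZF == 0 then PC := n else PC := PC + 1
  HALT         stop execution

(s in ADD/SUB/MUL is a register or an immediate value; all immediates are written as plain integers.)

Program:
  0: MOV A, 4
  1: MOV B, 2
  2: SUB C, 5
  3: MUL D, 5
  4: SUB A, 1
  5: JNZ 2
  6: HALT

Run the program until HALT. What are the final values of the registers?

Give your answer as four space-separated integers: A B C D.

Step 1: PC=0 exec 'MOV A, 4'. After: A=4 B=0 C=0 D=0 ZF=0 PC=1
Step 2: PC=1 exec 'MOV B, 2'. After: A=4 B=2 C=0 D=0 ZF=0 PC=2
Step 3: PC=2 exec 'SUB C, 5'. After: A=4 B=2 C=-5 D=0 ZF=0 PC=3
Step 4: PC=3 exec 'MUL D, 5'. After: A=4 B=2 C=-5 D=0 ZF=1 PC=4
Step 5: PC=4 exec 'SUB A, 1'. After: A=3 B=2 C=-5 D=0 ZF=0 PC=5
Step 6: PC=5 exec 'JNZ 2'. After: A=3 B=2 C=-5 D=0 ZF=0 PC=2
Step 7: PC=2 exec 'SUB C, 5'. After: A=3 B=2 C=-10 D=0 ZF=0 PC=3
Step 8: PC=3 exec 'MUL D, 5'. After: A=3 B=2 C=-10 D=0 ZF=1 PC=4
Step 9: PC=4 exec 'SUB A, 1'. After: A=2 B=2 C=-10 D=0 ZF=0 PC=5
Step 10: PC=5 exec 'JNZ 2'. After: A=2 B=2 C=-10 D=0 ZF=0 PC=2
Step 11: PC=2 exec 'SUB C, 5'. After: A=2 B=2 C=-15 D=0 ZF=0 PC=3
Step 12: PC=3 exec 'MUL D, 5'. After: A=2 B=2 C=-15 D=0 ZF=1 PC=4
Step 13: PC=4 exec 'SUB A, 1'. After: A=1 B=2 C=-15 D=0 ZF=0 PC=5
Step 14: PC=5 exec 'JNZ 2'. After: A=1 B=2 C=-15 D=0 ZF=0 PC=2
Step 15: PC=2 exec 'SUB C, 5'. After: A=1 B=2 C=-20 D=0 ZF=0 PC=3
Step 16: PC=3 exec 'MUL D, 5'. After: A=1 B=2 C=-20 D=0 ZF=1 PC=4
Step 17: PC=4 exec 'SUB A, 1'. After: A=0 B=2 C=-20 D=0 ZF=1 PC=5
Step 18: PC=5 exec 'JNZ 2'. After: A=0 B=2 C=-20 D=0 ZF=1 PC=6
Step 19: PC=6 exec 'HALT'. After: A=0 B=2 C=-20 D=0 ZF=1 PC=6 HALTED

Answer: 0 2 -20 0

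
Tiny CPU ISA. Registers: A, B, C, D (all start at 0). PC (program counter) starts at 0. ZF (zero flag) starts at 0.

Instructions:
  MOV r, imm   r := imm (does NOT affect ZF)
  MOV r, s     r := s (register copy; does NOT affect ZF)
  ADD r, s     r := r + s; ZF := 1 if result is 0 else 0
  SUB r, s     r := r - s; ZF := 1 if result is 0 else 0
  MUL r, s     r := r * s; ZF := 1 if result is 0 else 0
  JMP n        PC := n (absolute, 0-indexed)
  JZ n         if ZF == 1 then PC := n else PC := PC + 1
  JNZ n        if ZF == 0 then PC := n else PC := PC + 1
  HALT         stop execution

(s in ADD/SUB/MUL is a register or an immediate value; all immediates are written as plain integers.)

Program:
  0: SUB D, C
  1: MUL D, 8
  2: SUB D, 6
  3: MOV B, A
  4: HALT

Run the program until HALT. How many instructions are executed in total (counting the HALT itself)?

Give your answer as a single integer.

Step 1: PC=0 exec 'SUB D, C'. After: A=0 B=0 C=0 D=0 ZF=1 PC=1
Step 2: PC=1 exec 'MUL D, 8'. After: A=0 B=0 C=0 D=0 ZF=1 PC=2
Step 3: PC=2 exec 'SUB D, 6'. After: A=0 B=0 C=0 D=-6 ZF=0 PC=3
Step 4: PC=3 exec 'MOV B, A'. After: A=0 B=0 C=0 D=-6 ZF=0 PC=4
Step 5: PC=4 exec 'HALT'. After: A=0 B=0 C=0 D=-6 ZF=0 PC=4 HALTED
Total instructions executed: 5

Answer: 5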